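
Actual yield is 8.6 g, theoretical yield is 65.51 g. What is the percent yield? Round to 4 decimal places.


% yield = 100 * actual / theoretical
% yield = 100 * 8.6 / 65.51
% yield = 13.12776675 %, rounded to 4 dp:

13.1278 %


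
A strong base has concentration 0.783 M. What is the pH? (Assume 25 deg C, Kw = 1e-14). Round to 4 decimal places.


A strong base dissociates completely, so [OH-] equals the given concentration.
pOH = -log10([OH-]) = -log10(0.783) = 0.106238
pH = 14 - pOH = 14 - 0.106238
pH = 13.893762, rounded to 4 dp:

13.8938


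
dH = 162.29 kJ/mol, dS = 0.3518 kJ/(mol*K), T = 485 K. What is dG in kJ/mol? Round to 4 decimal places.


Gibbs: dG = dH - T*dS (consistent units, dS already in kJ/(mol*K)).
T*dS = 485 * 0.3518 = 170.623
dG = 162.29 - (170.623)
dG = -8.333 kJ/mol, rounded to 4 dp:

-8.3330 kJ/mol


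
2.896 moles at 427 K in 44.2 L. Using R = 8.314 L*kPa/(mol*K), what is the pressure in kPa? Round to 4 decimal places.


PV = nRT, solve for P = nRT / V.
nRT = 2.896 * 8.314 * 427 = 10281.0259
P = 10281.0259 / 44.2
P = 232.60239593 kPa, rounded to 4 dp:

232.6024 kPa


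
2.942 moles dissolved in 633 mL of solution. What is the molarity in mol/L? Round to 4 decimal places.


Convert volume to liters: V_L = V_mL / 1000.
V_L = 633 / 1000 = 0.633 L
M = n / V_L = 2.942 / 0.633
M = 4.64770932 mol/L, rounded to 4 dp:

4.6477 mol/L


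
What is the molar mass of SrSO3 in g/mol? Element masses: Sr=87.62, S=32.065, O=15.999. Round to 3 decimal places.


M = sum(count * atomic_mass) over atoms.
M = 1*87.62 + 1*32.065 + 3*15.999
M = 87.62 + 32.065 + 47.997
M = 167.682 g/mol, rounded to 3 dp:

167.682 g/mol


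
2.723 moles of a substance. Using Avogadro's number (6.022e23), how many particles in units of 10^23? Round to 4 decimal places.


N = n * NA, then divide by 1e23 for the requested units.
N / 1e23 = n * 6.022
N / 1e23 = 2.723 * 6.022
N / 1e23 = 16.397906, rounded to 4 dp:

16.3979


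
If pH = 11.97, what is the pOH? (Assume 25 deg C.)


At 25 deg C, pH + pOH = 14.
pOH = 14 - pH = 14 - 11.97
pOH = 2.03:

2.03


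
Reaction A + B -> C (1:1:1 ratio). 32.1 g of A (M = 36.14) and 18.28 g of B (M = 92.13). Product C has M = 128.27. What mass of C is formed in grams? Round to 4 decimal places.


Find moles of each reactant; the smaller value is the limiting reagent in a 1:1:1 reaction, so moles_C equals moles of the limiter.
n_A = mass_A / M_A = 32.1 / 36.14 = 0.888213 mol
n_B = mass_B / M_B = 18.28 / 92.13 = 0.198415 mol
Limiting reagent: B (smaller), n_limiting = 0.198415 mol
mass_C = n_limiting * M_C = 0.198415 * 128.27
mass_C = 25.45069205 g, rounded to 4 dp:

25.4507 g


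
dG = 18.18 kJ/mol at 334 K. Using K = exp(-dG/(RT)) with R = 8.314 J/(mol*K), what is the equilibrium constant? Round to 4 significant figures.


dG is in kJ/mol; multiply by 1000 to match R in J/(mol*K).
RT = 8.314 * 334 = 2776.876 J/mol
exponent = -dG*1000 / (RT) = -(18.18*1000) / 2776.876 = -6.54692539
K = exp(-6.54692539)
K = 0.0014345194, rounded to 4 significant figures:

0.001435


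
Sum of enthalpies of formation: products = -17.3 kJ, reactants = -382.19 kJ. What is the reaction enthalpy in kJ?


dH_rxn = sum(dH_f products) - sum(dH_f reactants)
dH_rxn = -17.3 - (-382.19)
dH_rxn = 364.89 kJ:

364.89 kJ


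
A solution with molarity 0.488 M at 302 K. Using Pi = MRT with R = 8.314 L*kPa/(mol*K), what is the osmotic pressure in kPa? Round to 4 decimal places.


Osmotic pressure (van't Hoff): Pi = M*R*T.
RT = 8.314 * 302 = 2510.828
Pi = 0.488 * 2510.828
Pi = 1225.284064 kPa, rounded to 4 dp:

1225.2841 kPa


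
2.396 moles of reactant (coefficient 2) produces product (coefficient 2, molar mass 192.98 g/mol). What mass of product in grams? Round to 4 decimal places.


Use the coefficient ratio to convert reactant moles to product moles, then multiply by the product's molar mass.
moles_P = moles_R * (coeff_P / coeff_R) = 2.396 * (2/2) = 2.396
mass_P = moles_P * M_P = 2.396 * 192.98
mass_P = 462.38008 g, rounded to 4 dp:

462.3801 g


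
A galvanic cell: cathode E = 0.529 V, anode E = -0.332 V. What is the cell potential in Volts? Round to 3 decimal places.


Standard cell potential: E_cell = E_cathode - E_anode.
E_cell = 0.529 - (-0.332)
E_cell = 0.861 V, rounded to 3 dp:

0.861 V


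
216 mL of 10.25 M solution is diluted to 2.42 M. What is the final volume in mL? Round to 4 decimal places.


Dilution: M1*V1 = M2*V2, solve for V2.
V2 = M1*V1 / M2
V2 = 10.25 * 216 / 2.42
V2 = 2214.0 / 2.42
V2 = 914.87603306 mL, rounded to 4 dp:

914.8760 mL


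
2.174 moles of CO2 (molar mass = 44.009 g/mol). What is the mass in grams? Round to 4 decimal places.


mass = n * M
mass = 2.174 * 44.009
mass = 95.675566 g, rounded to 4 dp:

95.6756 g


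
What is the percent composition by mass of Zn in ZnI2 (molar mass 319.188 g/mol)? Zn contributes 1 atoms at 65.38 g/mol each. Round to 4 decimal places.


pct = 100 * (n_elem * M_elem) / M_total
mass_contribution = 1 * 65.38 = 65.38 g/mol
pct = 100 * 65.38 / 319.188
pct = 20.48322619 %, rounded to 4 dp:

20.4832 %


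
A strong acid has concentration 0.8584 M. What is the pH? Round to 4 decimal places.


A strong acid dissociates completely, so [H+] equals the given concentration.
pH = -log10([H+]) = -log10(0.8584)
pH = 0.06631029, rounded to 4 dp:

0.0663


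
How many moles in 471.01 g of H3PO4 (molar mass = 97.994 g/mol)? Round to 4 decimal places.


n = mass / M
n = 471.01 / 97.994
n = 4.80651877 mol, rounded to 4 dp:

4.8065 mol


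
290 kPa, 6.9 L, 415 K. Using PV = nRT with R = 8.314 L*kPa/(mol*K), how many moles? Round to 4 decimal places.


PV = nRT, solve for n = PV / (RT).
PV = 290 * 6.9 = 2001.0
RT = 8.314 * 415 = 3450.31
n = 2001.0 / 3450.31
n = 0.57994789 mol, rounded to 4 dp:

0.5799 mol


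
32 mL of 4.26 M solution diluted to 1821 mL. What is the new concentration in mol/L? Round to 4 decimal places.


Dilution: M1*V1 = M2*V2, solve for M2.
M2 = M1*V1 / V2
M2 = 4.26 * 32 / 1821
M2 = 136.32 / 1821
M2 = 0.07485997 mol/L, rounded to 4 dp:

0.0749 mol/L


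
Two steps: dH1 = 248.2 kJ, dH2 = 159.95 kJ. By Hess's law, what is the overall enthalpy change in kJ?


Hess's law: enthalpy is a state function, so add the step enthalpies.
dH_total = dH1 + dH2 = 248.2 + (159.95)
dH_total = 408.15 kJ:

408.15 kJ


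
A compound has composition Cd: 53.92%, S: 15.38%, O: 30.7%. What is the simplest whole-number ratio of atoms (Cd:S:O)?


Assume 100 g of compound, divide each mass% by atomic mass to get moles, then normalize by the smallest to get a raw atom ratio.
Moles per 100 g: Cd: 53.92/112.414 = 0.4797, S: 15.38/32.065 = 0.4797, O: 30.7/15.999 = 1.9189
Raw ratio (divide by min = 0.4797): Cd: 1.0, S: 1.0, O: 4.001
Multiply by 1 to clear fractions: Cd: 1.0 ~= 1, S: 1.0 ~= 1, O: 4.001 ~= 4
Reduce by GCD to get the simplest whole-number ratio:

1:1:4


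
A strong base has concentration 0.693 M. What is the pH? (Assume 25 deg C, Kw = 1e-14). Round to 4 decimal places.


A strong base dissociates completely, so [OH-] equals the given concentration.
pOH = -log10([OH-]) = -log10(0.693) = 0.159267
pH = 14 - pOH = 14 - 0.159267
pH = 13.840733, rounded to 4 dp:

13.8407


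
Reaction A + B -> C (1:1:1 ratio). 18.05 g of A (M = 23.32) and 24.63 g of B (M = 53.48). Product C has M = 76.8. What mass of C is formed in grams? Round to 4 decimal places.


Find moles of each reactant; the smaller value is the limiting reagent in a 1:1:1 reaction, so moles_C equals moles of the limiter.
n_A = mass_A / M_A = 18.05 / 23.32 = 0.774014 mol
n_B = mass_B / M_B = 24.63 / 53.48 = 0.460546 mol
Limiting reagent: B (smaller), n_limiting = 0.460546 mol
mass_C = n_limiting * M_C = 0.460546 * 76.8
mass_C = 35.3699328 g, rounded to 4 dp:

35.3699 g


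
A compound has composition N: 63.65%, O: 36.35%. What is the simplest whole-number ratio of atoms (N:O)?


Assume 100 g of compound, divide each mass% by atomic mass to get moles, then normalize by the smallest to get a raw atom ratio.
Moles per 100 g: N: 63.65/14.007 = 4.5442, O: 36.35/15.999 = 2.272
Raw ratio (divide by min = 2.272): N: 2.0, O: 1.0
Multiply by 1 to clear fractions: N: 2.0 ~= 2, O: 1.0 ~= 1
Reduce by GCD to get the simplest whole-number ratio:

2:1


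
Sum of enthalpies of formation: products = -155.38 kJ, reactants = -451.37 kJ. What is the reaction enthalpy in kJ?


dH_rxn = sum(dH_f products) - sum(dH_f reactants)
dH_rxn = -155.38 - (-451.37)
dH_rxn = 295.99 kJ:

295.99 kJ


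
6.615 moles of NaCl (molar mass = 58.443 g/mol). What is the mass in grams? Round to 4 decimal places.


mass = n * M
mass = 6.615 * 58.443
mass = 386.600445 g, rounded to 4 dp:

386.6004 g


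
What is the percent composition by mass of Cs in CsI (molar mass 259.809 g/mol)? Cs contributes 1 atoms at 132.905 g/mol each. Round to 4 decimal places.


pct = 100 * (n_elem * M_elem) / M_total
mass_contribution = 1 * 132.905 = 132.905 g/mol
pct = 100 * 132.905 / 259.809
pct = 51.15488686 %, rounded to 4 dp:

51.1549 %


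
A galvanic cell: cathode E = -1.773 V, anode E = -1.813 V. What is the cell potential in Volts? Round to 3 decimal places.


Standard cell potential: E_cell = E_cathode - E_anode.
E_cell = -1.773 - (-1.813)
E_cell = 0.04 V, rounded to 3 dp:

0.040 V


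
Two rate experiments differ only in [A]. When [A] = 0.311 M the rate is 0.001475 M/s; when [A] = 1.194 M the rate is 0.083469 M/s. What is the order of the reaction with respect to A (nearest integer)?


Rate is proportional to [A]^n, so rate2/rate1 = ([A]2/[A]1)^n. Take logs to solve for n.
rate2/rate1 = 0.083469 / 0.001475 = 56.5892
[A]2/[A]1 = 1.194 / 0.311 = 3.8392
n = ln(56.5892) / ln(3.8392) = 3.0
Nearest integer order:

3


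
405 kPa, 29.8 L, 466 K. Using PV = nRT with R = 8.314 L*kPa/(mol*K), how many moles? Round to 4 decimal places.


PV = nRT, solve for n = PV / (RT).
PV = 405 * 29.8 = 12069.0
RT = 8.314 * 466 = 3874.324
n = 12069.0 / 3874.324
n = 3.11512408 mol, rounded to 4 dp:

3.1151 mol


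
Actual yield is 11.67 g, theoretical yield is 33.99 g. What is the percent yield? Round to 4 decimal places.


% yield = 100 * actual / theoretical
% yield = 100 * 11.67 / 33.99
% yield = 34.33362754 %, rounded to 4 dp:

34.3336 %


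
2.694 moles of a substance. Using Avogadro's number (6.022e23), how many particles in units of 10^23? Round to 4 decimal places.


N = n * NA, then divide by 1e23 for the requested units.
N / 1e23 = n * 6.022
N / 1e23 = 2.694 * 6.022
N / 1e23 = 16.223268, rounded to 4 dp:

16.2233


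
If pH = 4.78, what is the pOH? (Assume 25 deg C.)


At 25 deg C, pH + pOH = 14.
pOH = 14 - pH = 14 - 4.78
pOH = 9.22:

9.22


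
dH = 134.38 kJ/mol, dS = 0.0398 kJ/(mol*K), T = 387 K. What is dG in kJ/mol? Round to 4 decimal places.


Gibbs: dG = dH - T*dS (consistent units, dS already in kJ/(mol*K)).
T*dS = 387 * 0.0398 = 15.4026
dG = 134.38 - (15.4026)
dG = 118.9774 kJ/mol, rounded to 4 dp:

118.9774 kJ/mol


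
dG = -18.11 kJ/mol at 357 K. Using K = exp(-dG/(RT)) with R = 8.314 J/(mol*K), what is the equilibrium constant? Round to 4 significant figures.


dG is in kJ/mol; multiply by 1000 to match R in J/(mol*K).
RT = 8.314 * 357 = 2968.098 J/mol
exponent = -dG*1000 / (RT) = -(-18.11*1000) / 2968.098 = 6.10155056
K = exp(6.10155056)
K = 446.54964, rounded to 4 significant figures:

446.5


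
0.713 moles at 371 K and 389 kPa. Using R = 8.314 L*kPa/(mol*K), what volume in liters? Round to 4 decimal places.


PV = nRT, solve for V = nRT / P.
nRT = 0.713 * 8.314 * 371 = 2199.2442
V = 2199.2442 / 389
V = 5.65358406 L, rounded to 4 dp:

5.6536 L


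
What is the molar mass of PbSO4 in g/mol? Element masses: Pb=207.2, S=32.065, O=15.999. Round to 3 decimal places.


M = sum(count * atomic_mass) over atoms.
M = 1*207.2 + 1*32.065 + 4*15.999
M = 207.2 + 32.065 + 63.996
M = 303.261 g/mol, rounded to 3 dp:

303.261 g/mol


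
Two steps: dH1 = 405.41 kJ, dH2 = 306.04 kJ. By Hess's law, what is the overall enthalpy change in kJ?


Hess's law: enthalpy is a state function, so add the step enthalpies.
dH_total = dH1 + dH2 = 405.41 + (306.04)
dH_total = 711.45 kJ:

711.45 kJ


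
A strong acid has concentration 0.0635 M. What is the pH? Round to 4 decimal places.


A strong acid dissociates completely, so [H+] equals the given concentration.
pH = -log10([H+]) = -log10(0.0635)
pH = 1.19722627, rounded to 4 dp:

1.1972


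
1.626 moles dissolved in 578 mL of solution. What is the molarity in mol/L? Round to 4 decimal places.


Convert volume to liters: V_L = V_mL / 1000.
V_L = 578 / 1000 = 0.578 L
M = n / V_L = 1.626 / 0.578
M = 2.81314879 mol/L, rounded to 4 dp:

2.8131 mol/L


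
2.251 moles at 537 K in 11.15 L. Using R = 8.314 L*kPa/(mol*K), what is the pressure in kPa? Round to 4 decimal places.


PV = nRT, solve for P = nRT / V.
nRT = 2.251 * 8.314 * 537 = 10049.8551
P = 10049.8551 / 11.15
P = 901.33229596 kPa, rounded to 4 dp:

901.3323 kPa


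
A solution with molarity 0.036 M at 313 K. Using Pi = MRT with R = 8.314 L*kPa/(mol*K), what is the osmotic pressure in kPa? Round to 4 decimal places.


Osmotic pressure (van't Hoff): Pi = M*R*T.
RT = 8.314 * 313 = 2602.282
Pi = 0.036 * 2602.282
Pi = 93.682152 kPa, rounded to 4 dp:

93.6822 kPa


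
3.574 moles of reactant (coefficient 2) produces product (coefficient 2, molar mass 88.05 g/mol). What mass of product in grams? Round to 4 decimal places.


Use the coefficient ratio to convert reactant moles to product moles, then multiply by the product's molar mass.
moles_P = moles_R * (coeff_P / coeff_R) = 3.574 * (2/2) = 3.574
mass_P = moles_P * M_P = 3.574 * 88.05
mass_P = 314.6907 g, rounded to 4 dp:

314.6907 g


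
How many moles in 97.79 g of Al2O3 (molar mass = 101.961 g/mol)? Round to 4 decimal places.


n = mass / M
n = 97.79 / 101.961
n = 0.9590922 mol, rounded to 4 dp:

0.9591 mol


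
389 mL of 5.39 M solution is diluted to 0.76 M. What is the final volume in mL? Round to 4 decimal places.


Dilution: M1*V1 = M2*V2, solve for V2.
V2 = M1*V1 / M2
V2 = 5.39 * 389 / 0.76
V2 = 2096.71 / 0.76
V2 = 2758.82894737 mL, rounded to 4 dp:

2758.8289 mL


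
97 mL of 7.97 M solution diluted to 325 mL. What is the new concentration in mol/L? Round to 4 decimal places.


Dilution: M1*V1 = M2*V2, solve for M2.
M2 = M1*V1 / V2
M2 = 7.97 * 97 / 325
M2 = 773.09 / 325
M2 = 2.37873846 mol/L, rounded to 4 dp:

2.3787 mol/L


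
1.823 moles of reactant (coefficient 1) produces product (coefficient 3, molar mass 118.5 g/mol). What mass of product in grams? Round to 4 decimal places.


Use the coefficient ratio to convert reactant moles to product moles, then multiply by the product's molar mass.
moles_P = moles_R * (coeff_P / coeff_R) = 1.823 * (3/1) = 5.469
mass_P = moles_P * M_P = 5.469 * 118.5
mass_P = 648.0765 g, rounded to 4 dp:

648.0765 g


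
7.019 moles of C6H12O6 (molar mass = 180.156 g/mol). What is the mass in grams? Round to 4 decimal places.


mass = n * M
mass = 7.019 * 180.156
mass = 1264.514964 g, rounded to 4 dp:

1264.5150 g


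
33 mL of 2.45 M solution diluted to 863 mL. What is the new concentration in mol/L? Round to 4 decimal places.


Dilution: M1*V1 = M2*V2, solve for M2.
M2 = M1*V1 / V2
M2 = 2.45 * 33 / 863
M2 = 80.85 / 863
M2 = 0.09368482 mol/L, rounded to 4 dp:

0.0937 mol/L


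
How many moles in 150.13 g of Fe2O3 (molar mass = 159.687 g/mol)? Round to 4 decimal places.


n = mass / M
n = 150.13 / 159.687
n = 0.94015167 mol, rounded to 4 dp:

0.9402 mol


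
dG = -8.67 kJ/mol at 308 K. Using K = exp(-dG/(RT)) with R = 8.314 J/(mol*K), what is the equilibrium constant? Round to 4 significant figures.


dG is in kJ/mol; multiply by 1000 to match R in J/(mol*K).
RT = 8.314 * 308 = 2560.712 J/mol
exponent = -dG*1000 / (RT) = -(-8.67*1000) / 2560.712 = 3.38577708
K = exp(3.38577708)
K = 29.540939, rounded to 4 significant figures:

29.54


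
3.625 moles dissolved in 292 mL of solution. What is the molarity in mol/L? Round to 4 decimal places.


Convert volume to liters: V_L = V_mL / 1000.
V_L = 292 / 1000 = 0.292 L
M = n / V_L = 3.625 / 0.292
M = 12.41438356 mol/L, rounded to 4 dp:

12.4144 mol/L


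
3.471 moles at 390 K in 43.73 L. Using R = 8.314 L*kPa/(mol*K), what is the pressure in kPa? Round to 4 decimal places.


PV = nRT, solve for P = nRT / V.
nRT = 3.471 * 8.314 * 390 = 11254.5787
P = 11254.5787 / 43.73
P = 257.36516579 kPa, rounded to 4 dp:

257.3652 kPa


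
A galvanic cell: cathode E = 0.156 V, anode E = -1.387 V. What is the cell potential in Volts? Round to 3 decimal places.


Standard cell potential: E_cell = E_cathode - E_anode.
E_cell = 0.156 - (-1.387)
E_cell = 1.543 V, rounded to 3 dp:

1.543 V


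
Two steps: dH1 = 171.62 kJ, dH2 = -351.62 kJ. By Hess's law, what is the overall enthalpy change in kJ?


Hess's law: enthalpy is a state function, so add the step enthalpies.
dH_total = dH1 + dH2 = 171.62 + (-351.62)
dH_total = -180.0 kJ:

-180.00 kJ


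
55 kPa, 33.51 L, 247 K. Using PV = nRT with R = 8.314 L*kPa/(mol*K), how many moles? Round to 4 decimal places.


PV = nRT, solve for n = PV / (RT).
PV = 55 * 33.51 = 1843.05
RT = 8.314 * 247 = 2053.558
n = 1843.05 / 2053.558
n = 0.89749109 mol, rounded to 4 dp:

0.8975 mol


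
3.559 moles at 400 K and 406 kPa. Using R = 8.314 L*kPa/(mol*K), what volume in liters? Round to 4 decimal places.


PV = nRT, solve for V = nRT / P.
nRT = 3.559 * 8.314 * 400 = 11835.8104
V = 11835.8104 / 406
V = 29.15224236 L, rounded to 4 dp:

29.1522 L


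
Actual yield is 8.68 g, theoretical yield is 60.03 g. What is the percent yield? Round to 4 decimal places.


% yield = 100 * actual / theoretical
% yield = 100 * 8.68 / 60.03
% yield = 14.45943695 %, rounded to 4 dp:

14.4594 %


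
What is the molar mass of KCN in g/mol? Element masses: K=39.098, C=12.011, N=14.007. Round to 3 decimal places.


M = sum(count * atomic_mass) over atoms.
M = 1*39.098 + 1*12.011 + 1*14.007
M = 39.098 + 12.011 + 14.007
M = 65.116 g/mol, rounded to 3 dp:

65.116 g/mol


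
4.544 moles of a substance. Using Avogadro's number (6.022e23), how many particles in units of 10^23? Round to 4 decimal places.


N = n * NA, then divide by 1e23 for the requested units.
N / 1e23 = n * 6.022
N / 1e23 = 4.544 * 6.022
N / 1e23 = 27.363968, rounded to 4 dp:

27.3640


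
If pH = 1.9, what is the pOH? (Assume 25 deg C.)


At 25 deg C, pH + pOH = 14.
pOH = 14 - pH = 14 - 1.9
pOH = 12.1:

12.10


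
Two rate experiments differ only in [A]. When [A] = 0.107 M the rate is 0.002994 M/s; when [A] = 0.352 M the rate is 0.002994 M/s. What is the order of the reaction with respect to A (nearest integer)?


Rate is proportional to [A]^n, so rate2/rate1 = ([A]2/[A]1)^n. Take logs to solve for n.
rate2/rate1 = 0.002994 / 0.002994 = 1.0
[A]2/[A]1 = 0.352 / 0.107 = 3.2897
n = ln(1.0) / ln(3.2897) = 0.0
Nearest integer order:

0


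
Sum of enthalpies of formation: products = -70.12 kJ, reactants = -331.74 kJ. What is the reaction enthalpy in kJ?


dH_rxn = sum(dH_f products) - sum(dH_f reactants)
dH_rxn = -70.12 - (-331.74)
dH_rxn = 261.62 kJ:

261.62 kJ


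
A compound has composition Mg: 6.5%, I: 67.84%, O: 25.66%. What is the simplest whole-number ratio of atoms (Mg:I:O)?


Assume 100 g of compound, divide each mass% by atomic mass to get moles, then normalize by the smallest to get a raw atom ratio.
Moles per 100 g: Mg: 6.5/24.305 = 0.2674, I: 67.84/126.904 = 0.5346, O: 25.66/15.999 = 1.6039
Raw ratio (divide by min = 0.2674): Mg: 1.0, I: 1.999, O: 5.997
Multiply by 1 to clear fractions: Mg: 1.0 ~= 1, I: 1.999 ~= 2, O: 5.997 ~= 6
Reduce by GCD to get the simplest whole-number ratio:

1:2:6


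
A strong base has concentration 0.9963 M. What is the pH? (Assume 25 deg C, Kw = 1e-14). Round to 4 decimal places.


A strong base dissociates completely, so [OH-] equals the given concentration.
pOH = -log10([OH-]) = -log10(0.9963) = 0.00161
pH = 14 - pOH = 14 - 0.00161
pH = 13.99839, rounded to 4 dp:

13.9984


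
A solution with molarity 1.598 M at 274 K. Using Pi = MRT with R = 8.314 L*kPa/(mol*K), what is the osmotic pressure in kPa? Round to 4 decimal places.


Osmotic pressure (van't Hoff): Pi = M*R*T.
RT = 8.314 * 274 = 2278.036
Pi = 1.598 * 2278.036
Pi = 3640.301528 kPa, rounded to 4 dp:

3640.3015 kPa


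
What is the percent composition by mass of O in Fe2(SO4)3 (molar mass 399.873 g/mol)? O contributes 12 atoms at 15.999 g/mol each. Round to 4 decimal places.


pct = 100 * (n_elem * M_elem) / M_total
mass_contribution = 12 * 15.999 = 191.988 g/mol
pct = 100 * 191.988 / 399.873
pct = 48.01224389 %, rounded to 4 dp:

48.0122 %


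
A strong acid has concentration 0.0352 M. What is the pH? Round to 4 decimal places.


A strong acid dissociates completely, so [H+] equals the given concentration.
pH = -log10([H+]) = -log10(0.0352)
pH = 1.45345734, rounded to 4 dp:

1.4535


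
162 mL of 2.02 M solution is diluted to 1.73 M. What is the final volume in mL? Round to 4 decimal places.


Dilution: M1*V1 = M2*V2, solve for V2.
V2 = M1*V1 / M2
V2 = 2.02 * 162 / 1.73
V2 = 327.24 / 1.73
V2 = 189.15606936 mL, rounded to 4 dp:

189.1561 mL


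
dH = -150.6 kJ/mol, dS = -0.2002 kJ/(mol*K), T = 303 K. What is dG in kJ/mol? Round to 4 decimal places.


Gibbs: dG = dH - T*dS (consistent units, dS already in kJ/(mol*K)).
T*dS = 303 * -0.2002 = -60.6606
dG = -150.6 - (-60.6606)
dG = -89.9394 kJ/mol, rounded to 4 dp:

-89.9394 kJ/mol


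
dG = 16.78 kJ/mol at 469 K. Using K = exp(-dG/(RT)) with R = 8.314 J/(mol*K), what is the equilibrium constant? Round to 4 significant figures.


dG is in kJ/mol; multiply by 1000 to match R in J/(mol*K).
RT = 8.314 * 469 = 3899.266 J/mol
exponent = -dG*1000 / (RT) = -(16.78*1000) / 3899.266 = -4.30337402
K = exp(-4.30337402)
K = 0.013522856, rounded to 4 significant figures:

0.01352


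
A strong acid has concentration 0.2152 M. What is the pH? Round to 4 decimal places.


A strong acid dissociates completely, so [H+] equals the given concentration.
pH = -log10([H+]) = -log10(0.2152)
pH = 0.66715773, rounded to 4 dp:

0.6672


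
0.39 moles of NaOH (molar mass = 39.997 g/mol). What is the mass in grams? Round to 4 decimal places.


mass = n * M
mass = 0.39 * 39.997
mass = 15.59883 g, rounded to 4 dp:

15.5988 g


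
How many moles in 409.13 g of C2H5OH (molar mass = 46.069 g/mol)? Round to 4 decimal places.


n = mass / M
n = 409.13 / 46.069
n = 8.88080922 mol, rounded to 4 dp:

8.8808 mol


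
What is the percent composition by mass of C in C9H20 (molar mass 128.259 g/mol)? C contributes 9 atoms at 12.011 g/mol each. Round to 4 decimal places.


pct = 100 * (n_elem * M_elem) / M_total
mass_contribution = 9 * 12.011 = 108.099 g/mol
pct = 100 * 108.099 / 128.259
pct = 84.28180479 %, rounded to 4 dp:

84.2818 %


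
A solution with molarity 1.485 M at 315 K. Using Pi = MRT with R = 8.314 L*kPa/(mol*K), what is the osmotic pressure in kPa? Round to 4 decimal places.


Osmotic pressure (van't Hoff): Pi = M*R*T.
RT = 8.314 * 315 = 2618.91
Pi = 1.485 * 2618.91
Pi = 3889.08135 kPa, rounded to 4 dp:

3889.0814 kPa


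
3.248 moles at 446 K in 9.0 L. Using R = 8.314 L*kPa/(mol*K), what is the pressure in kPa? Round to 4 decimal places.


PV = nRT, solve for P = nRT / V.
nRT = 3.248 * 8.314 * 446 = 12043.7269
P = 12043.7269 / 9.0
P = 1338.19187778 kPa, rounded to 4 dp:

1338.1919 kPa


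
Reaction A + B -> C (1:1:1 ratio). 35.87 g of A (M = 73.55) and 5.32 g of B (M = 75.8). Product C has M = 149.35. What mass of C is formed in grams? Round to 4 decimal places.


Find moles of each reactant; the smaller value is the limiting reagent in a 1:1:1 reaction, so moles_C equals moles of the limiter.
n_A = mass_A / M_A = 35.87 / 73.55 = 0.487695 mol
n_B = mass_B / M_B = 5.32 / 75.8 = 0.070185 mol
Limiting reagent: B (smaller), n_limiting = 0.070185 mol
mass_C = n_limiting * M_C = 0.070185 * 149.35
mass_C = 10.48212975 g, rounded to 4 dp:

10.4821 g


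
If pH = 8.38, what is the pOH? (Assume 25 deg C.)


At 25 deg C, pH + pOH = 14.
pOH = 14 - pH = 14 - 8.38
pOH = 5.62:

5.62


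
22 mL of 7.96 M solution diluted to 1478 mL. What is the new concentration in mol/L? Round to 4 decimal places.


Dilution: M1*V1 = M2*V2, solve for M2.
M2 = M1*V1 / V2
M2 = 7.96 * 22 / 1478
M2 = 175.12 / 1478
M2 = 0.11848444 mol/L, rounded to 4 dp:

0.1185 mol/L


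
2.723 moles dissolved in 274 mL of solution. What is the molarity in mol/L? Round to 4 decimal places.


Convert volume to liters: V_L = V_mL / 1000.
V_L = 274 / 1000 = 0.274 L
M = n / V_L = 2.723 / 0.274
M = 9.9379562 mol/L, rounded to 4 dp:

9.9380 mol/L


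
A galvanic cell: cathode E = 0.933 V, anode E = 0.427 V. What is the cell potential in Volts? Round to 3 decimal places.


Standard cell potential: E_cell = E_cathode - E_anode.
E_cell = 0.933 - (0.427)
E_cell = 0.506 V, rounded to 3 dp:

0.506 V


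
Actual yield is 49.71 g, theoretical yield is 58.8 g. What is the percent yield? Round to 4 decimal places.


% yield = 100 * actual / theoretical
% yield = 100 * 49.71 / 58.8
% yield = 84.54081633 %, rounded to 4 dp:

84.5408 %


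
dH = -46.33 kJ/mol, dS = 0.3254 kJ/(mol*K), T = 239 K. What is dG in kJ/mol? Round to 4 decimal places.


Gibbs: dG = dH - T*dS (consistent units, dS already in kJ/(mol*K)).
T*dS = 239 * 0.3254 = 77.7706
dG = -46.33 - (77.7706)
dG = -124.1006 kJ/mol, rounded to 4 dp:

-124.1006 kJ/mol


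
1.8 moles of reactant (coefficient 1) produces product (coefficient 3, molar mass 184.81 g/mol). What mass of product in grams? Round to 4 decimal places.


Use the coefficient ratio to convert reactant moles to product moles, then multiply by the product's molar mass.
moles_P = moles_R * (coeff_P / coeff_R) = 1.8 * (3/1) = 5.4
mass_P = moles_P * M_P = 5.4 * 184.81
mass_P = 997.974 g, rounded to 4 dp:

997.9740 g


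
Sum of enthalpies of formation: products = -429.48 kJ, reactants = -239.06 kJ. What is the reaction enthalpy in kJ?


dH_rxn = sum(dH_f products) - sum(dH_f reactants)
dH_rxn = -429.48 - (-239.06)
dH_rxn = -190.42 kJ:

-190.42 kJ


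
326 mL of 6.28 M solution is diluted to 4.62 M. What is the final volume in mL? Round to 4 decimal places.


Dilution: M1*V1 = M2*V2, solve for V2.
V2 = M1*V1 / M2
V2 = 6.28 * 326 / 4.62
V2 = 2047.28 / 4.62
V2 = 443.13419913 mL, rounded to 4 dp:

443.1342 mL


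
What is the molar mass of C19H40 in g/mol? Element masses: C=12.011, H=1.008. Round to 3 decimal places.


M = sum(count * atomic_mass) over atoms.
M = 19*12.011 + 40*1.008
M = 228.209 + 40.32
M = 268.529 g/mol, rounded to 3 dp:

268.529 g/mol


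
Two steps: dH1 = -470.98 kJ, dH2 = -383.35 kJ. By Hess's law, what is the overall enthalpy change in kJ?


Hess's law: enthalpy is a state function, so add the step enthalpies.
dH_total = dH1 + dH2 = -470.98 + (-383.35)
dH_total = -854.33 kJ:

-854.33 kJ


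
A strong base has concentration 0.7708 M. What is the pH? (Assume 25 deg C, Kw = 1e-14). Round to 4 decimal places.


A strong base dissociates completely, so [OH-] equals the given concentration.
pOH = -log10([OH-]) = -log10(0.7708) = 0.113058
pH = 14 - pOH = 14 - 0.113058
pH = 13.886942, rounded to 4 dp:

13.8869


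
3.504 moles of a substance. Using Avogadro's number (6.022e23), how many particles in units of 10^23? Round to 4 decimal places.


N = n * NA, then divide by 1e23 for the requested units.
N / 1e23 = n * 6.022
N / 1e23 = 3.504 * 6.022
N / 1e23 = 21.101088, rounded to 4 dp:

21.1011


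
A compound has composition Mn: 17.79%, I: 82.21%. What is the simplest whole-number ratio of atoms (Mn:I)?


Assume 100 g of compound, divide each mass% by atomic mass to get moles, then normalize by the smallest to get a raw atom ratio.
Moles per 100 g: Mn: 17.79/54.938 = 0.3238, I: 82.21/126.904 = 0.6478
Raw ratio (divide by min = 0.3238): Mn: 1.0, I: 2.001
Multiply by 1 to clear fractions: Mn: 1.0 ~= 1, I: 2.001 ~= 2
Reduce by GCD to get the simplest whole-number ratio:

1:2


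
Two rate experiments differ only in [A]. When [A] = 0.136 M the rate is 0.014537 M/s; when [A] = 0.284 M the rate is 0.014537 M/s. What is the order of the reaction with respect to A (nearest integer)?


Rate is proportional to [A]^n, so rate2/rate1 = ([A]2/[A]1)^n. Take logs to solve for n.
rate2/rate1 = 0.014537 / 0.014537 = 1.0
[A]2/[A]1 = 0.284 / 0.136 = 2.0882
n = ln(1.0) / ln(2.0882) = 0.0
Nearest integer order:

0


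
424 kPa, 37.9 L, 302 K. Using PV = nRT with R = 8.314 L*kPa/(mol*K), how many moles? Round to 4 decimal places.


PV = nRT, solve for n = PV / (RT).
PV = 424 * 37.9 = 16069.6
RT = 8.314 * 302 = 2510.828
n = 16069.6 / 2510.828
n = 6.4001198 mol, rounded to 4 dp:

6.4001 mol


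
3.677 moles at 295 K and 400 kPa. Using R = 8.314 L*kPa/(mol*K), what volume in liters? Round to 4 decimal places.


PV = nRT, solve for V = nRT / P.
nRT = 3.677 * 8.314 * 295 = 9018.3205
V = 9018.3205 / 400
V = 22.54580125 L, rounded to 4 dp:

22.5458 L


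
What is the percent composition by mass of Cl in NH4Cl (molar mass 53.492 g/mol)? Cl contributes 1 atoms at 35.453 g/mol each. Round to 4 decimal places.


pct = 100 * (n_elem * M_elem) / M_total
mass_contribution = 1 * 35.453 = 35.453 g/mol
pct = 100 * 35.453 / 53.492
pct = 66.27720033 %, rounded to 4 dp:

66.2772 %


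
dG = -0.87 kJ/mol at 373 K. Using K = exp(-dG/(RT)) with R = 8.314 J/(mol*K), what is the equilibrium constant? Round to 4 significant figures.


dG is in kJ/mol; multiply by 1000 to match R in J/(mol*K).
RT = 8.314 * 373 = 3101.122 J/mol
exponent = -dG*1000 / (RT) = -(-0.87*1000) / 3101.122 = 0.28054362
K = exp(0.28054362)
K = 1.3238493, rounded to 4 significant figures:

1.324


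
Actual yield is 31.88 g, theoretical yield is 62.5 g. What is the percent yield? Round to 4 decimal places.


% yield = 100 * actual / theoretical
% yield = 100 * 31.88 / 62.5
% yield = 51.008 %, rounded to 4 dp:

51.0080 %


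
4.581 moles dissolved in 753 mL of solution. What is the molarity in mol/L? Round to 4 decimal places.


Convert volume to liters: V_L = V_mL / 1000.
V_L = 753 / 1000 = 0.753 L
M = n / V_L = 4.581 / 0.753
M = 6.08366534 mol/L, rounded to 4 dp:

6.0837 mol/L


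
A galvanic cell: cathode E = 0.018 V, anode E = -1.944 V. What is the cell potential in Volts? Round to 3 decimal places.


Standard cell potential: E_cell = E_cathode - E_anode.
E_cell = 0.018 - (-1.944)
E_cell = 1.962 V, rounded to 3 dp:

1.962 V


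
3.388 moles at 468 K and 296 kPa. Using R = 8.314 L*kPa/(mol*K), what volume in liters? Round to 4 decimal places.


PV = nRT, solve for V = nRT / P.
nRT = 3.388 * 8.314 * 468 = 13182.5454
V = 13182.5454 / 296
V = 44.53562635 L, rounded to 4 dp:

44.5356 L


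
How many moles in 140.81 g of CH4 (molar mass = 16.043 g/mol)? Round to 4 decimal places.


n = mass / M
n = 140.81 / 16.043
n = 8.77703671 mol, rounded to 4 dp:

8.7770 mol


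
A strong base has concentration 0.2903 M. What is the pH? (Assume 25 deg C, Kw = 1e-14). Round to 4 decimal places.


A strong base dissociates completely, so [OH-] equals the given concentration.
pOH = -log10([OH-]) = -log10(0.2903) = 0.537153
pH = 14 - pOH = 14 - 0.537153
pH = 13.462847, rounded to 4 dp:

13.4628


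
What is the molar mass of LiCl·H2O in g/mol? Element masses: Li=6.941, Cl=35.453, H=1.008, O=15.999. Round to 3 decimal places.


M = sum(count * atomic_mass) over atoms.
M = 1*6.941 + 1*35.453 + 2*1.008 + 1*15.999
M = 6.941 + 35.453 + 2.016 + 15.999
M = 60.409 g/mol, rounded to 3 dp:

60.409 g/mol


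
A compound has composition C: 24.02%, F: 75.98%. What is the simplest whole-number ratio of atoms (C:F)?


Assume 100 g of compound, divide each mass% by atomic mass to get moles, then normalize by the smallest to get a raw atom ratio.
Moles per 100 g: C: 24.02/12.011 = 1.9998, F: 75.98/18.998 = 3.9994
Raw ratio (divide by min = 1.9998): C: 1.0, F: 2.0
Multiply by 1 to clear fractions: C: 1.0 ~= 1, F: 2.0 ~= 2
Reduce by GCD to get the simplest whole-number ratio:

1:2


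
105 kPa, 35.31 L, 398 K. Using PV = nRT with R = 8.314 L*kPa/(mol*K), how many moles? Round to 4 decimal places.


PV = nRT, solve for n = PV / (RT).
PV = 105 * 35.31 = 3707.55
RT = 8.314 * 398 = 3308.972
n = 3707.55 / 3308.972
n = 1.12045372 mol, rounded to 4 dp:

1.1205 mol


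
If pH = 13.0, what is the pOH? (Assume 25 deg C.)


At 25 deg C, pH + pOH = 14.
pOH = 14 - pH = 14 - 13.0
pOH = 1.0:

1.00


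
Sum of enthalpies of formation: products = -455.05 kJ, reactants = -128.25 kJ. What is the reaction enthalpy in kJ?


dH_rxn = sum(dH_f products) - sum(dH_f reactants)
dH_rxn = -455.05 - (-128.25)
dH_rxn = -326.8 kJ:

-326.80 kJ


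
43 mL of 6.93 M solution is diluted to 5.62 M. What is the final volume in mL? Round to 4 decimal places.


Dilution: M1*V1 = M2*V2, solve for V2.
V2 = M1*V1 / M2
V2 = 6.93 * 43 / 5.62
V2 = 297.99 / 5.62
V2 = 53.02313167 mL, rounded to 4 dp:

53.0231 mL


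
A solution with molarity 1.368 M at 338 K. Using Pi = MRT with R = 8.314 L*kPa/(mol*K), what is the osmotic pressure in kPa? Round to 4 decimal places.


Osmotic pressure (van't Hoff): Pi = M*R*T.
RT = 8.314 * 338 = 2810.132
Pi = 1.368 * 2810.132
Pi = 3844.260576 kPa, rounded to 4 dp:

3844.2606 kPa


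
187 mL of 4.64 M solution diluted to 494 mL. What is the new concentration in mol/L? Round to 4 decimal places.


Dilution: M1*V1 = M2*V2, solve for M2.
M2 = M1*V1 / V2
M2 = 4.64 * 187 / 494
M2 = 867.68 / 494
M2 = 1.75643725 mol/L, rounded to 4 dp:

1.7564 mol/L


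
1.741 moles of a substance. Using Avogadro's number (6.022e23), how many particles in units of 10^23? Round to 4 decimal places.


N = n * NA, then divide by 1e23 for the requested units.
N / 1e23 = n * 6.022
N / 1e23 = 1.741 * 6.022
N / 1e23 = 10.484302, rounded to 4 dp:

10.4843


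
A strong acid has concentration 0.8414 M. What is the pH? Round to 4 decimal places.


A strong acid dissociates completely, so [H+] equals the given concentration.
pH = -log10([H+]) = -log10(0.8414)
pH = 0.07499749, rounded to 4 dp:

0.0750


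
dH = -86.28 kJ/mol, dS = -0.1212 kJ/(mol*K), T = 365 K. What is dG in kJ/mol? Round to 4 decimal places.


Gibbs: dG = dH - T*dS (consistent units, dS already in kJ/(mol*K)).
T*dS = 365 * -0.1212 = -44.238
dG = -86.28 - (-44.238)
dG = -42.042 kJ/mol, rounded to 4 dp:

-42.0420 kJ/mol


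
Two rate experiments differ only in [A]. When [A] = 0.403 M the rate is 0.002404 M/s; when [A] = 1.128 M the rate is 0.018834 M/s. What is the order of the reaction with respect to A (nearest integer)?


Rate is proportional to [A]^n, so rate2/rate1 = ([A]2/[A]1)^n. Take logs to solve for n.
rate2/rate1 = 0.018834 / 0.002404 = 7.8344
[A]2/[A]1 = 1.128 / 0.403 = 2.799
n = ln(7.8344) / ln(2.799) = 2.0
Nearest integer order:

2


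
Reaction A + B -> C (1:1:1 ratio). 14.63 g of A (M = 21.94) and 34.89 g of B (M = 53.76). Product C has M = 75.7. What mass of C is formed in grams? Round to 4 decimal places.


Find moles of each reactant; the smaller value is the limiting reagent in a 1:1:1 reaction, so moles_C equals moles of the limiter.
n_A = mass_A / M_A = 14.63 / 21.94 = 0.666819 mol
n_B = mass_B / M_B = 34.89 / 53.76 = 0.648996 mol
Limiting reagent: B (smaller), n_limiting = 0.648996 mol
mass_C = n_limiting * M_C = 0.648996 * 75.7
mass_C = 49.1289972 g, rounded to 4 dp:

49.1290 g


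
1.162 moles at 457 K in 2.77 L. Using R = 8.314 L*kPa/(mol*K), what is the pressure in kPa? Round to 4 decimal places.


PV = nRT, solve for P = nRT / V.
nRT = 1.162 * 8.314 * 457 = 4415.0167
P = 4415.0167 / 2.77
P = 1593.86884477 kPa, rounded to 4 dp:

1593.8688 kPa


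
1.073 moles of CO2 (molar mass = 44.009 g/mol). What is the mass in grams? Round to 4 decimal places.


mass = n * M
mass = 1.073 * 44.009
mass = 47.221657 g, rounded to 4 dp:

47.2217 g


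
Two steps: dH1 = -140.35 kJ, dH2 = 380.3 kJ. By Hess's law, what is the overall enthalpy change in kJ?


Hess's law: enthalpy is a state function, so add the step enthalpies.
dH_total = dH1 + dH2 = -140.35 + (380.3)
dH_total = 239.95 kJ:

239.95 kJ


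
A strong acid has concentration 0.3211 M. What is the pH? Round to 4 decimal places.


A strong acid dissociates completely, so [H+] equals the given concentration.
pH = -log10([H+]) = -log10(0.3211)
pH = 0.49335969, rounded to 4 dp:

0.4934


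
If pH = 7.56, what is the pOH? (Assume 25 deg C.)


At 25 deg C, pH + pOH = 14.
pOH = 14 - pH = 14 - 7.56
pOH = 6.44:

6.44


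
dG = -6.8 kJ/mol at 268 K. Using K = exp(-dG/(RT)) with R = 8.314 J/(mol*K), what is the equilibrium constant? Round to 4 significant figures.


dG is in kJ/mol; multiply by 1000 to match R in J/(mol*K).
RT = 8.314 * 268 = 2228.152 J/mol
exponent = -dG*1000 / (RT) = -(-6.8*1000) / 2228.152 = 3.05185643
K = exp(3.05185643)
K = 21.15458, rounded to 4 significant figures:

21.15


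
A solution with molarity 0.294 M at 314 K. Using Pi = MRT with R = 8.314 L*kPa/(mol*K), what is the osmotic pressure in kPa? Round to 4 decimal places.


Osmotic pressure (van't Hoff): Pi = M*R*T.
RT = 8.314 * 314 = 2610.596
Pi = 0.294 * 2610.596
Pi = 767.515224 kPa, rounded to 4 dp:

767.5152 kPa


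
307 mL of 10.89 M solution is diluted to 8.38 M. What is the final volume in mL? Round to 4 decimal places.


Dilution: M1*V1 = M2*V2, solve for V2.
V2 = M1*V1 / M2
V2 = 10.89 * 307 / 8.38
V2 = 3343.23 / 8.38
V2 = 398.95346062 mL, rounded to 4 dp:

398.9535 mL


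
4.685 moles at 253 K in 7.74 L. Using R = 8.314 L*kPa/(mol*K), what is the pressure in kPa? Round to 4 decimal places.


PV = nRT, solve for P = nRT / V.
nRT = 4.685 * 8.314 * 253 = 9854.6258
P = 9854.6258 / 7.74
P = 1273.2074677 kPa, rounded to 4 dp:

1273.2075 kPa


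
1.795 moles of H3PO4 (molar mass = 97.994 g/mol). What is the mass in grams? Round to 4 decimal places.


mass = n * M
mass = 1.795 * 97.994
mass = 175.89923 g, rounded to 4 dp:

175.8992 g


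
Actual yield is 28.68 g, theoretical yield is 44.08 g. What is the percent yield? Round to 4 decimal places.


% yield = 100 * actual / theoretical
% yield = 100 * 28.68 / 44.08
% yield = 65.06352087 %, rounded to 4 dp:

65.0635 %


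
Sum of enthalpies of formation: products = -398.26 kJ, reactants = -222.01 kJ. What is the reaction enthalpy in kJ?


dH_rxn = sum(dH_f products) - sum(dH_f reactants)
dH_rxn = -398.26 - (-222.01)
dH_rxn = -176.25 kJ:

-176.25 kJ


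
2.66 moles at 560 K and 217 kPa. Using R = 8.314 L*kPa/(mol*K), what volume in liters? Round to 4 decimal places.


PV = nRT, solve for V = nRT / P.
nRT = 2.66 * 8.314 * 560 = 12384.5344
V = 12384.5344 / 217
V = 57.0715871 L, rounded to 4 dp:

57.0716 L


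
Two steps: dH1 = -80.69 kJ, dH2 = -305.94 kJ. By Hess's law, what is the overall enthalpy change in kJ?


Hess's law: enthalpy is a state function, so add the step enthalpies.
dH_total = dH1 + dH2 = -80.69 + (-305.94)
dH_total = -386.63 kJ:

-386.63 kJ


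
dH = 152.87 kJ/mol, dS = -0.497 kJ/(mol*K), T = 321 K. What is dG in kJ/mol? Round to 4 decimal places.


Gibbs: dG = dH - T*dS (consistent units, dS already in kJ/(mol*K)).
T*dS = 321 * -0.497 = -159.537
dG = 152.87 - (-159.537)
dG = 312.407 kJ/mol, rounded to 4 dp:

312.4070 kJ/mol


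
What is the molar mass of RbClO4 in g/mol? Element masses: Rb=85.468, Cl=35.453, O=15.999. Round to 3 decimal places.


M = sum(count * atomic_mass) over atoms.
M = 1*85.468 + 1*35.453 + 4*15.999
M = 85.468 + 35.453 + 63.996
M = 184.917 g/mol, rounded to 3 dp:

184.917 g/mol


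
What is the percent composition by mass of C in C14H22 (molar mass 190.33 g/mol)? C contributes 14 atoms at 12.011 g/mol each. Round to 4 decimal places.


pct = 100 * (n_elem * M_elem) / M_total
mass_contribution = 14 * 12.011 = 168.154 g/mol
pct = 100 * 168.154 / 190.33
pct = 88.34865759 %, rounded to 4 dp:

88.3487 %
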